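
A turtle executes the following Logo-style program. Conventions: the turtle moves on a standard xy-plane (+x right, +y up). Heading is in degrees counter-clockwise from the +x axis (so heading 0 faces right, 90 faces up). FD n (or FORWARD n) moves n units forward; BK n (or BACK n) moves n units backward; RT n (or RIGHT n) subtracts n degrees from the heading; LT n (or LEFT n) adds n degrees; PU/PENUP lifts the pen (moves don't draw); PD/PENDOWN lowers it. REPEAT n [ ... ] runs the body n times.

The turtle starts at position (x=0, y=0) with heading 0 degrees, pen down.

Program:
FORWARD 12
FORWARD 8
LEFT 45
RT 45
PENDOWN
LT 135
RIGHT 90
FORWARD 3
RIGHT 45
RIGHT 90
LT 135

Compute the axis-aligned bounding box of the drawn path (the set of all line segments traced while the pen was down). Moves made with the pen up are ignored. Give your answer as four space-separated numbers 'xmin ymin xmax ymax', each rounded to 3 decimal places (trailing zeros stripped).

Answer: 0 0 22.121 2.121

Derivation:
Executing turtle program step by step:
Start: pos=(0,0), heading=0, pen down
FD 12: (0,0) -> (12,0) [heading=0, draw]
FD 8: (12,0) -> (20,0) [heading=0, draw]
LT 45: heading 0 -> 45
RT 45: heading 45 -> 0
PD: pen down
LT 135: heading 0 -> 135
RT 90: heading 135 -> 45
FD 3: (20,0) -> (22.121,2.121) [heading=45, draw]
RT 45: heading 45 -> 0
RT 90: heading 0 -> 270
LT 135: heading 270 -> 45
Final: pos=(22.121,2.121), heading=45, 3 segment(s) drawn

Segment endpoints: x in {0, 12, 20, 22.121}, y in {0, 2.121}
xmin=0, ymin=0, xmax=22.121, ymax=2.121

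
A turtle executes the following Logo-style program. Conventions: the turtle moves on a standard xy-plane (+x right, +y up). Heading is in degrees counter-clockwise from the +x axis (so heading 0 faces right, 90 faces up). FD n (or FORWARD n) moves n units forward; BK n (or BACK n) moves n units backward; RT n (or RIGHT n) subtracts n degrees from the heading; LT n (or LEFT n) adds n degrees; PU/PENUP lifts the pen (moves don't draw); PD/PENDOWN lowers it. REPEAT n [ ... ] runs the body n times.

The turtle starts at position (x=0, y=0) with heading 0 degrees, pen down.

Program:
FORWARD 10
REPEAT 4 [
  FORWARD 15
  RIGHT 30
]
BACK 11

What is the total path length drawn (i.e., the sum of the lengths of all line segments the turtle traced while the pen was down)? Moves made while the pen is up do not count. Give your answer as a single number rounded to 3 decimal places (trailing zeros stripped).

Answer: 81

Derivation:
Executing turtle program step by step:
Start: pos=(0,0), heading=0, pen down
FD 10: (0,0) -> (10,0) [heading=0, draw]
REPEAT 4 [
  -- iteration 1/4 --
  FD 15: (10,0) -> (25,0) [heading=0, draw]
  RT 30: heading 0 -> 330
  -- iteration 2/4 --
  FD 15: (25,0) -> (37.99,-7.5) [heading=330, draw]
  RT 30: heading 330 -> 300
  -- iteration 3/4 --
  FD 15: (37.99,-7.5) -> (45.49,-20.49) [heading=300, draw]
  RT 30: heading 300 -> 270
  -- iteration 4/4 --
  FD 15: (45.49,-20.49) -> (45.49,-35.49) [heading=270, draw]
  RT 30: heading 270 -> 240
]
BK 11: (45.49,-35.49) -> (50.99,-25.964) [heading=240, draw]
Final: pos=(50.99,-25.964), heading=240, 6 segment(s) drawn

Segment lengths:
  seg 1: (0,0) -> (10,0), length = 10
  seg 2: (10,0) -> (25,0), length = 15
  seg 3: (25,0) -> (37.99,-7.5), length = 15
  seg 4: (37.99,-7.5) -> (45.49,-20.49), length = 15
  seg 5: (45.49,-20.49) -> (45.49,-35.49), length = 15
  seg 6: (45.49,-35.49) -> (50.99,-25.964), length = 11
Total = 81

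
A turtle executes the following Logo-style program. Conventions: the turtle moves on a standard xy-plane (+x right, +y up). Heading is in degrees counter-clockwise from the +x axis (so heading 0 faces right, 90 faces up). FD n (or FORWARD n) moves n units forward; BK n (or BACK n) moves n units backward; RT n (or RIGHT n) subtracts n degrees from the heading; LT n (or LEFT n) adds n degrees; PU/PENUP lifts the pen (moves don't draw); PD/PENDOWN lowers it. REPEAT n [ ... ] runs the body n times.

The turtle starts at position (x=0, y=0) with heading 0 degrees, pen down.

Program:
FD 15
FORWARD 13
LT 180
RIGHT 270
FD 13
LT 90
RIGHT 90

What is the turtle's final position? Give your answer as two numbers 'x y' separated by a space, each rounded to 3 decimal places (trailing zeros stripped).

Executing turtle program step by step:
Start: pos=(0,0), heading=0, pen down
FD 15: (0,0) -> (15,0) [heading=0, draw]
FD 13: (15,0) -> (28,0) [heading=0, draw]
LT 180: heading 0 -> 180
RT 270: heading 180 -> 270
FD 13: (28,0) -> (28,-13) [heading=270, draw]
LT 90: heading 270 -> 0
RT 90: heading 0 -> 270
Final: pos=(28,-13), heading=270, 3 segment(s) drawn

Answer: 28 -13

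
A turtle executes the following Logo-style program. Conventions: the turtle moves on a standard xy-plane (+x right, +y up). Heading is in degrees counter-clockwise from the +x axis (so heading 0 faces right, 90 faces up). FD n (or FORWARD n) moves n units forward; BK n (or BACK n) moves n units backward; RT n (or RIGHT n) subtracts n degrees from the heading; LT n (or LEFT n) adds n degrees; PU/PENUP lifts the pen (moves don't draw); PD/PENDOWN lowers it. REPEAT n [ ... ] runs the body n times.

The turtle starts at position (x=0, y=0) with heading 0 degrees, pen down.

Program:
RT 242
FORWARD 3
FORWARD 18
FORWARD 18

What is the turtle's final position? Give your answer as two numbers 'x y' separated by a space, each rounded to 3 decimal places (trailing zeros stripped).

Answer: -18.309 34.435

Derivation:
Executing turtle program step by step:
Start: pos=(0,0), heading=0, pen down
RT 242: heading 0 -> 118
FD 3: (0,0) -> (-1.408,2.649) [heading=118, draw]
FD 18: (-1.408,2.649) -> (-9.859,18.542) [heading=118, draw]
FD 18: (-9.859,18.542) -> (-18.309,34.435) [heading=118, draw]
Final: pos=(-18.309,34.435), heading=118, 3 segment(s) drawn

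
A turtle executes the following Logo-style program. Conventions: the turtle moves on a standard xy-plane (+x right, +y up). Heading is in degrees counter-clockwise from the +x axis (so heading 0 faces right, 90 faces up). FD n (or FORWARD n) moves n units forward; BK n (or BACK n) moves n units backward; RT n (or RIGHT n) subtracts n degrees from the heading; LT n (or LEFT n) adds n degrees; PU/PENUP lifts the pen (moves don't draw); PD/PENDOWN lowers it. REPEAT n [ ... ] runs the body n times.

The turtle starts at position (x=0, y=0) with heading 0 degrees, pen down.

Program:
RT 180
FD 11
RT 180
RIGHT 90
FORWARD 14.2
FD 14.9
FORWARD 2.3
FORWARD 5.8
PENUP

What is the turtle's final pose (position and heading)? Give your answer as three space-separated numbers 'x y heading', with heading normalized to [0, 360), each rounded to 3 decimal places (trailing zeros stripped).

Answer: -11 -37.2 270

Derivation:
Executing turtle program step by step:
Start: pos=(0,0), heading=0, pen down
RT 180: heading 0 -> 180
FD 11: (0,0) -> (-11,0) [heading=180, draw]
RT 180: heading 180 -> 0
RT 90: heading 0 -> 270
FD 14.2: (-11,0) -> (-11,-14.2) [heading=270, draw]
FD 14.9: (-11,-14.2) -> (-11,-29.1) [heading=270, draw]
FD 2.3: (-11,-29.1) -> (-11,-31.4) [heading=270, draw]
FD 5.8: (-11,-31.4) -> (-11,-37.2) [heading=270, draw]
PU: pen up
Final: pos=(-11,-37.2), heading=270, 5 segment(s) drawn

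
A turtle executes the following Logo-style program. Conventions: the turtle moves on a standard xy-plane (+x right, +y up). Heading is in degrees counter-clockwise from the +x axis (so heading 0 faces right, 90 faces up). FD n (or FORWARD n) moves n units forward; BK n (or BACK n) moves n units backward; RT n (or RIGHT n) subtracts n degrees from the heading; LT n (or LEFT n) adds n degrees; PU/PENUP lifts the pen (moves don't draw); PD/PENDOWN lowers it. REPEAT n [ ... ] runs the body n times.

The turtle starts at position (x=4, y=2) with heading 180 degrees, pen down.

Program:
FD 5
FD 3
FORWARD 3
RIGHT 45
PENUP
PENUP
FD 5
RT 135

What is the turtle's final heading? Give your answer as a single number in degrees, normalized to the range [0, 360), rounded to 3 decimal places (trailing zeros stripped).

Executing turtle program step by step:
Start: pos=(4,2), heading=180, pen down
FD 5: (4,2) -> (-1,2) [heading=180, draw]
FD 3: (-1,2) -> (-4,2) [heading=180, draw]
FD 3: (-4,2) -> (-7,2) [heading=180, draw]
RT 45: heading 180 -> 135
PU: pen up
PU: pen up
FD 5: (-7,2) -> (-10.536,5.536) [heading=135, move]
RT 135: heading 135 -> 0
Final: pos=(-10.536,5.536), heading=0, 3 segment(s) drawn

Answer: 0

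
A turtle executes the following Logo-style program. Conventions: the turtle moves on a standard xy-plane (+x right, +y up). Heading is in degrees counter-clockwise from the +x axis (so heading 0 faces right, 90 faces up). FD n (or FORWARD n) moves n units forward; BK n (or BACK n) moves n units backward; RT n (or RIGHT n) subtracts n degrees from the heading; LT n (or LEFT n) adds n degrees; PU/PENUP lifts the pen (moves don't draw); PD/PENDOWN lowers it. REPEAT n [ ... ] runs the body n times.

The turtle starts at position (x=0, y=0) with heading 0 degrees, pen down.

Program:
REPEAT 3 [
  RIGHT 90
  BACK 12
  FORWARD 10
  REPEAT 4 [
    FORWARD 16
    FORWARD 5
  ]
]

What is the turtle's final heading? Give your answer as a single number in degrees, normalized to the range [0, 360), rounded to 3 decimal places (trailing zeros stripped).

Answer: 90

Derivation:
Executing turtle program step by step:
Start: pos=(0,0), heading=0, pen down
REPEAT 3 [
  -- iteration 1/3 --
  RT 90: heading 0 -> 270
  BK 12: (0,0) -> (0,12) [heading=270, draw]
  FD 10: (0,12) -> (0,2) [heading=270, draw]
  REPEAT 4 [
    -- iteration 1/4 --
    FD 16: (0,2) -> (0,-14) [heading=270, draw]
    FD 5: (0,-14) -> (0,-19) [heading=270, draw]
    -- iteration 2/4 --
    FD 16: (0,-19) -> (0,-35) [heading=270, draw]
    FD 5: (0,-35) -> (0,-40) [heading=270, draw]
    -- iteration 3/4 --
    FD 16: (0,-40) -> (0,-56) [heading=270, draw]
    FD 5: (0,-56) -> (0,-61) [heading=270, draw]
    -- iteration 4/4 --
    FD 16: (0,-61) -> (0,-77) [heading=270, draw]
    FD 5: (0,-77) -> (0,-82) [heading=270, draw]
  ]
  -- iteration 2/3 --
  RT 90: heading 270 -> 180
  BK 12: (0,-82) -> (12,-82) [heading=180, draw]
  FD 10: (12,-82) -> (2,-82) [heading=180, draw]
  REPEAT 4 [
    -- iteration 1/4 --
    FD 16: (2,-82) -> (-14,-82) [heading=180, draw]
    FD 5: (-14,-82) -> (-19,-82) [heading=180, draw]
    -- iteration 2/4 --
    FD 16: (-19,-82) -> (-35,-82) [heading=180, draw]
    FD 5: (-35,-82) -> (-40,-82) [heading=180, draw]
    -- iteration 3/4 --
    FD 16: (-40,-82) -> (-56,-82) [heading=180, draw]
    FD 5: (-56,-82) -> (-61,-82) [heading=180, draw]
    -- iteration 4/4 --
    FD 16: (-61,-82) -> (-77,-82) [heading=180, draw]
    FD 5: (-77,-82) -> (-82,-82) [heading=180, draw]
  ]
  -- iteration 3/3 --
  RT 90: heading 180 -> 90
  BK 12: (-82,-82) -> (-82,-94) [heading=90, draw]
  FD 10: (-82,-94) -> (-82,-84) [heading=90, draw]
  REPEAT 4 [
    -- iteration 1/4 --
    FD 16: (-82,-84) -> (-82,-68) [heading=90, draw]
    FD 5: (-82,-68) -> (-82,-63) [heading=90, draw]
    -- iteration 2/4 --
    FD 16: (-82,-63) -> (-82,-47) [heading=90, draw]
    FD 5: (-82,-47) -> (-82,-42) [heading=90, draw]
    -- iteration 3/4 --
    FD 16: (-82,-42) -> (-82,-26) [heading=90, draw]
    FD 5: (-82,-26) -> (-82,-21) [heading=90, draw]
    -- iteration 4/4 --
    FD 16: (-82,-21) -> (-82,-5) [heading=90, draw]
    FD 5: (-82,-5) -> (-82,0) [heading=90, draw]
  ]
]
Final: pos=(-82,0), heading=90, 30 segment(s) drawn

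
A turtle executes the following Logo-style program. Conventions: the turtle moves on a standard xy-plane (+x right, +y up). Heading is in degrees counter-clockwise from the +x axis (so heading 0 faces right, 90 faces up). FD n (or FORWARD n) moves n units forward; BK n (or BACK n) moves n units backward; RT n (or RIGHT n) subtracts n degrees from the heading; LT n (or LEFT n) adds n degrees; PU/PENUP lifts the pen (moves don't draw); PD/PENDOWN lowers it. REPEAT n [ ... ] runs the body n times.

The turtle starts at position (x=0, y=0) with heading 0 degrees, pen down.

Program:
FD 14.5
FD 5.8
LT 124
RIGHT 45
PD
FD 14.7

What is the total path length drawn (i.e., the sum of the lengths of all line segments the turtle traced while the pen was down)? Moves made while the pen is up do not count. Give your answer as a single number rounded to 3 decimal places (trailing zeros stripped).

Answer: 35

Derivation:
Executing turtle program step by step:
Start: pos=(0,0), heading=0, pen down
FD 14.5: (0,0) -> (14.5,0) [heading=0, draw]
FD 5.8: (14.5,0) -> (20.3,0) [heading=0, draw]
LT 124: heading 0 -> 124
RT 45: heading 124 -> 79
PD: pen down
FD 14.7: (20.3,0) -> (23.105,14.43) [heading=79, draw]
Final: pos=(23.105,14.43), heading=79, 3 segment(s) drawn

Segment lengths:
  seg 1: (0,0) -> (14.5,0), length = 14.5
  seg 2: (14.5,0) -> (20.3,0), length = 5.8
  seg 3: (20.3,0) -> (23.105,14.43), length = 14.7
Total = 35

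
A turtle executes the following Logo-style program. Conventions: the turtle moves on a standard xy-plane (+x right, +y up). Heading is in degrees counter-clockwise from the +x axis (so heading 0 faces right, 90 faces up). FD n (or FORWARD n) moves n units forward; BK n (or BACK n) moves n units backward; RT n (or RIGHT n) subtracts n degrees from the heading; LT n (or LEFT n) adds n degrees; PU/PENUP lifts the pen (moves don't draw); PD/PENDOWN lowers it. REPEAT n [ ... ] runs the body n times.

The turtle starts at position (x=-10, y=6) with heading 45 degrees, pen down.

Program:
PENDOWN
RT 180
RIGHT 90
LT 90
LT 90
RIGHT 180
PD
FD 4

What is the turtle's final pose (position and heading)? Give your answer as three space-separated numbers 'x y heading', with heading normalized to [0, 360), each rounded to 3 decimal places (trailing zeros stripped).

Answer: -12.828 8.828 135

Derivation:
Executing turtle program step by step:
Start: pos=(-10,6), heading=45, pen down
PD: pen down
RT 180: heading 45 -> 225
RT 90: heading 225 -> 135
LT 90: heading 135 -> 225
LT 90: heading 225 -> 315
RT 180: heading 315 -> 135
PD: pen down
FD 4: (-10,6) -> (-12.828,8.828) [heading=135, draw]
Final: pos=(-12.828,8.828), heading=135, 1 segment(s) drawn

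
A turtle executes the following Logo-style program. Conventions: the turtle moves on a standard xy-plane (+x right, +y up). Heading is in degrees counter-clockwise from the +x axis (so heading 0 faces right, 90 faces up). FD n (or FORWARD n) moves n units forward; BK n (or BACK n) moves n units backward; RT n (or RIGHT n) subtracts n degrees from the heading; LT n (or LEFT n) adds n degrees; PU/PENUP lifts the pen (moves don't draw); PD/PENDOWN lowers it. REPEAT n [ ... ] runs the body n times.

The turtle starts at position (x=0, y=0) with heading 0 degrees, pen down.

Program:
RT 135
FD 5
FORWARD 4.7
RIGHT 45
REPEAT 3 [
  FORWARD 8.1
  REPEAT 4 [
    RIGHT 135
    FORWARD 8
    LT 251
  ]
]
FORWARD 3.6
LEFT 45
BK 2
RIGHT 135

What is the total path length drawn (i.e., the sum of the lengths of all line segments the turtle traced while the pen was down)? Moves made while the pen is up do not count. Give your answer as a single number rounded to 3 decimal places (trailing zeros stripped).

Executing turtle program step by step:
Start: pos=(0,0), heading=0, pen down
RT 135: heading 0 -> 225
FD 5: (0,0) -> (-3.536,-3.536) [heading=225, draw]
FD 4.7: (-3.536,-3.536) -> (-6.859,-6.859) [heading=225, draw]
RT 45: heading 225 -> 180
REPEAT 3 [
  -- iteration 1/3 --
  FD 8.1: (-6.859,-6.859) -> (-14.959,-6.859) [heading=180, draw]
  REPEAT 4 [
    -- iteration 1/4 --
    RT 135: heading 180 -> 45
    FD 8: (-14.959,-6.859) -> (-9.302,-1.202) [heading=45, draw]
    LT 251: heading 45 -> 296
    -- iteration 2/4 --
    RT 135: heading 296 -> 161
    FD 8: (-9.302,-1.202) -> (-16.866,1.402) [heading=161, draw]
    LT 251: heading 161 -> 52
    -- iteration 3/4 --
    RT 135: heading 52 -> 277
    FD 8: (-16.866,1.402) -> (-15.891,-6.538) [heading=277, draw]
    LT 251: heading 277 -> 168
    -- iteration 4/4 --
    RT 135: heading 168 -> 33
    FD 8: (-15.891,-6.538) -> (-9.182,-2.181) [heading=33, draw]
    LT 251: heading 33 -> 284
  ]
  -- iteration 2/3 --
  FD 8.1: (-9.182,-2.181) -> (-7.222,-10.04) [heading=284, draw]
  REPEAT 4 [
    -- iteration 1/4 --
    RT 135: heading 284 -> 149
    FD 8: (-7.222,-10.04) -> (-14.08,-5.92) [heading=149, draw]
    LT 251: heading 149 -> 40
    -- iteration 2/4 --
    RT 135: heading 40 -> 265
    FD 8: (-14.08,-5.92) -> (-14.777,-13.889) [heading=265, draw]
    LT 251: heading 265 -> 156
    -- iteration 3/4 --
    RT 135: heading 156 -> 21
    FD 8: (-14.777,-13.889) -> (-7.308,-11.022) [heading=21, draw]
    LT 251: heading 21 -> 272
    -- iteration 4/4 --
    RT 135: heading 272 -> 137
    FD 8: (-7.308,-11.022) -> (-13.159,-5.567) [heading=137, draw]
    LT 251: heading 137 -> 28
  ]
  -- iteration 3/3 --
  FD 8.1: (-13.159,-5.567) -> (-6.007,-1.764) [heading=28, draw]
  REPEAT 4 [
    -- iteration 1/4 --
    RT 135: heading 28 -> 253
    FD 8: (-6.007,-1.764) -> (-8.346,-9.414) [heading=253, draw]
    LT 251: heading 253 -> 144
    -- iteration 2/4 --
    RT 135: heading 144 -> 9
    FD 8: (-8.346,-9.414) -> (-0.445,-8.163) [heading=9, draw]
    LT 251: heading 9 -> 260
    -- iteration 3/4 --
    RT 135: heading 260 -> 125
    FD 8: (-0.445,-8.163) -> (-5.033,-1.61) [heading=125, draw]
    LT 251: heading 125 -> 16
    -- iteration 4/4 --
    RT 135: heading 16 -> 241
    FD 8: (-5.033,-1.61) -> (-8.912,-8.606) [heading=241, draw]
    LT 251: heading 241 -> 132
  ]
]
FD 3.6: (-8.912,-8.606) -> (-11.321,-5.931) [heading=132, draw]
LT 45: heading 132 -> 177
BK 2: (-11.321,-5.931) -> (-9.323,-6.036) [heading=177, draw]
RT 135: heading 177 -> 42
Final: pos=(-9.323,-6.036), heading=42, 19 segment(s) drawn

Segment lengths:
  seg 1: (0,0) -> (-3.536,-3.536), length = 5
  seg 2: (-3.536,-3.536) -> (-6.859,-6.859), length = 4.7
  seg 3: (-6.859,-6.859) -> (-14.959,-6.859), length = 8.1
  seg 4: (-14.959,-6.859) -> (-9.302,-1.202), length = 8
  seg 5: (-9.302,-1.202) -> (-16.866,1.402), length = 8
  seg 6: (-16.866,1.402) -> (-15.891,-6.538), length = 8
  seg 7: (-15.891,-6.538) -> (-9.182,-2.181), length = 8
  seg 8: (-9.182,-2.181) -> (-7.222,-10.04), length = 8.1
  seg 9: (-7.222,-10.04) -> (-14.08,-5.92), length = 8
  seg 10: (-14.08,-5.92) -> (-14.777,-13.889), length = 8
  seg 11: (-14.777,-13.889) -> (-7.308,-11.022), length = 8
  seg 12: (-7.308,-11.022) -> (-13.159,-5.567), length = 8
  seg 13: (-13.159,-5.567) -> (-6.007,-1.764), length = 8.1
  seg 14: (-6.007,-1.764) -> (-8.346,-9.414), length = 8
  seg 15: (-8.346,-9.414) -> (-0.445,-8.163), length = 8
  seg 16: (-0.445,-8.163) -> (-5.033,-1.61), length = 8
  seg 17: (-5.033,-1.61) -> (-8.912,-8.606), length = 8
  seg 18: (-8.912,-8.606) -> (-11.321,-5.931), length = 3.6
  seg 19: (-11.321,-5.931) -> (-9.323,-6.036), length = 2
Total = 135.6

Answer: 135.6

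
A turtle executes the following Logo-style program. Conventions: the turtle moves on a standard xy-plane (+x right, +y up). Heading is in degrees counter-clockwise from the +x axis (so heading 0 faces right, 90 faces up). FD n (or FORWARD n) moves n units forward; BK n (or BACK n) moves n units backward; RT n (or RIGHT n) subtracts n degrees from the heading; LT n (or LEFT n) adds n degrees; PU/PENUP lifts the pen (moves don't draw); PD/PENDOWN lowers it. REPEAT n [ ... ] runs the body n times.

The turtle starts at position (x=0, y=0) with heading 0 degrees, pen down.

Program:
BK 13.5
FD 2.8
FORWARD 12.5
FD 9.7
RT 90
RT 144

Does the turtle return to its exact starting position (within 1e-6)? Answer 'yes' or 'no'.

Executing turtle program step by step:
Start: pos=(0,0), heading=0, pen down
BK 13.5: (0,0) -> (-13.5,0) [heading=0, draw]
FD 2.8: (-13.5,0) -> (-10.7,0) [heading=0, draw]
FD 12.5: (-10.7,0) -> (1.8,0) [heading=0, draw]
FD 9.7: (1.8,0) -> (11.5,0) [heading=0, draw]
RT 90: heading 0 -> 270
RT 144: heading 270 -> 126
Final: pos=(11.5,0), heading=126, 4 segment(s) drawn

Start position: (0, 0)
Final position: (11.5, 0)
Distance = 11.5; >= 1e-6 -> NOT closed

Answer: no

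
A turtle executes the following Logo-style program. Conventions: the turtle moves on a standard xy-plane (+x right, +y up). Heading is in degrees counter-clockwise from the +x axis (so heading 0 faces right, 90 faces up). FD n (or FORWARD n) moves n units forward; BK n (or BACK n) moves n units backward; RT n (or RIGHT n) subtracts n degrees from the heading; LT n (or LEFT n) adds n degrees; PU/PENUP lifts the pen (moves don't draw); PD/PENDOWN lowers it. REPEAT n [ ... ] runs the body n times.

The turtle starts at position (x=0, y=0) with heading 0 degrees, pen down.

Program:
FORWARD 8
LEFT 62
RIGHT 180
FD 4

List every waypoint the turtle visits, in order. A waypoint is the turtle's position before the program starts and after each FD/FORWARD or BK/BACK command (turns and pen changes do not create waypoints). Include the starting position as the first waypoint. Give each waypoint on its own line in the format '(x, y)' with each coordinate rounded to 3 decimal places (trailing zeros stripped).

Executing turtle program step by step:
Start: pos=(0,0), heading=0, pen down
FD 8: (0,0) -> (8,0) [heading=0, draw]
LT 62: heading 0 -> 62
RT 180: heading 62 -> 242
FD 4: (8,0) -> (6.122,-3.532) [heading=242, draw]
Final: pos=(6.122,-3.532), heading=242, 2 segment(s) drawn
Waypoints (3 total):
(0, 0)
(8, 0)
(6.122, -3.532)

Answer: (0, 0)
(8, 0)
(6.122, -3.532)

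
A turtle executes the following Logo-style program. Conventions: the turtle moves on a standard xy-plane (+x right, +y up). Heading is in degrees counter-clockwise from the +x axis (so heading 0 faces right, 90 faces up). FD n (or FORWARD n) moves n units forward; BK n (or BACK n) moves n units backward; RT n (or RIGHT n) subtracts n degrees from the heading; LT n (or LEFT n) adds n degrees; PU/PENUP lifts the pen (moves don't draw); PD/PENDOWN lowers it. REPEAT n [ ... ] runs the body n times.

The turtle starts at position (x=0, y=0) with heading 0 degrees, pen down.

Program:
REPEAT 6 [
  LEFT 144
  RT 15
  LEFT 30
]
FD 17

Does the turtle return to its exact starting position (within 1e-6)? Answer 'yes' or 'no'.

Executing turtle program step by step:
Start: pos=(0,0), heading=0, pen down
REPEAT 6 [
  -- iteration 1/6 --
  LT 144: heading 0 -> 144
  RT 15: heading 144 -> 129
  LT 30: heading 129 -> 159
  -- iteration 2/6 --
  LT 144: heading 159 -> 303
  RT 15: heading 303 -> 288
  LT 30: heading 288 -> 318
  -- iteration 3/6 --
  LT 144: heading 318 -> 102
  RT 15: heading 102 -> 87
  LT 30: heading 87 -> 117
  -- iteration 4/6 --
  LT 144: heading 117 -> 261
  RT 15: heading 261 -> 246
  LT 30: heading 246 -> 276
  -- iteration 5/6 --
  LT 144: heading 276 -> 60
  RT 15: heading 60 -> 45
  LT 30: heading 45 -> 75
  -- iteration 6/6 --
  LT 144: heading 75 -> 219
  RT 15: heading 219 -> 204
  LT 30: heading 204 -> 234
]
FD 17: (0,0) -> (-9.992,-13.753) [heading=234, draw]
Final: pos=(-9.992,-13.753), heading=234, 1 segment(s) drawn

Start position: (0, 0)
Final position: (-9.992, -13.753)
Distance = 17; >= 1e-6 -> NOT closed

Answer: no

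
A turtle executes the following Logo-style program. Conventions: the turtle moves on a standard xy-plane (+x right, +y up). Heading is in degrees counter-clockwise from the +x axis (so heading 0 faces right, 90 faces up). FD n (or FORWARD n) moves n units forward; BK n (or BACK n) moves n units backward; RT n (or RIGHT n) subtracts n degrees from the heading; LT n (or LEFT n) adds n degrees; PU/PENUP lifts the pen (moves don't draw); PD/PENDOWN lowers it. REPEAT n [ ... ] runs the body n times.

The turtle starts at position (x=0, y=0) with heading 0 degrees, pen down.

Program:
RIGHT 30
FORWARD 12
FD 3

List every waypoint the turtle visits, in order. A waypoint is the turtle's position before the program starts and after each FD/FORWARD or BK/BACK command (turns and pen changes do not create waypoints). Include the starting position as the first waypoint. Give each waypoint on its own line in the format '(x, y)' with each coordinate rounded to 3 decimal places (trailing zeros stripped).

Answer: (0, 0)
(10.392, -6)
(12.99, -7.5)

Derivation:
Executing turtle program step by step:
Start: pos=(0,0), heading=0, pen down
RT 30: heading 0 -> 330
FD 12: (0,0) -> (10.392,-6) [heading=330, draw]
FD 3: (10.392,-6) -> (12.99,-7.5) [heading=330, draw]
Final: pos=(12.99,-7.5), heading=330, 2 segment(s) drawn
Waypoints (3 total):
(0, 0)
(10.392, -6)
(12.99, -7.5)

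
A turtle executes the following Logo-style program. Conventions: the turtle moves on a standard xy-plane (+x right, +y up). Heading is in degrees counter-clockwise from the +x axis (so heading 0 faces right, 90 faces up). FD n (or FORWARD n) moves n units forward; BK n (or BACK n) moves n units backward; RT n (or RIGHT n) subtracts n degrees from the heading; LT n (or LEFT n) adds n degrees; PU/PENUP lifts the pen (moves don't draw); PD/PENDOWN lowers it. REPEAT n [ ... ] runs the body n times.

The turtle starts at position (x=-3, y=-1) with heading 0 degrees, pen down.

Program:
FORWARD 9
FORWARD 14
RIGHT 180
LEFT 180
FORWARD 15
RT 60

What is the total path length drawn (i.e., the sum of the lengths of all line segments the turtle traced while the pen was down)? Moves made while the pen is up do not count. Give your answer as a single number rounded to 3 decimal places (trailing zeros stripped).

Executing turtle program step by step:
Start: pos=(-3,-1), heading=0, pen down
FD 9: (-3,-1) -> (6,-1) [heading=0, draw]
FD 14: (6,-1) -> (20,-1) [heading=0, draw]
RT 180: heading 0 -> 180
LT 180: heading 180 -> 0
FD 15: (20,-1) -> (35,-1) [heading=0, draw]
RT 60: heading 0 -> 300
Final: pos=(35,-1), heading=300, 3 segment(s) drawn

Segment lengths:
  seg 1: (-3,-1) -> (6,-1), length = 9
  seg 2: (6,-1) -> (20,-1), length = 14
  seg 3: (20,-1) -> (35,-1), length = 15
Total = 38

Answer: 38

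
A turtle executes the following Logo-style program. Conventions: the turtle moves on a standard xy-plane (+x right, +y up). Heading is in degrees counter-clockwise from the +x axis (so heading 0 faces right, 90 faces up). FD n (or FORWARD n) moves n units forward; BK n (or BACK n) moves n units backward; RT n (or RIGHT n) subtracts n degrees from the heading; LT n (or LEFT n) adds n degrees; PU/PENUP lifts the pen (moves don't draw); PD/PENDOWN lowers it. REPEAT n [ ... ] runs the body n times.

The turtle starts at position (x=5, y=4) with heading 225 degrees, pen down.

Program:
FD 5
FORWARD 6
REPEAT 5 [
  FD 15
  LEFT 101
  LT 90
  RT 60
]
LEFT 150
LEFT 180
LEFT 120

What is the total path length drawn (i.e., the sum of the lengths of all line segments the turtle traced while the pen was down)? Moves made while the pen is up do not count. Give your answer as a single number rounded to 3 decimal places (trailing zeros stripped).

Executing turtle program step by step:
Start: pos=(5,4), heading=225, pen down
FD 5: (5,4) -> (1.464,0.464) [heading=225, draw]
FD 6: (1.464,0.464) -> (-2.778,-3.778) [heading=225, draw]
REPEAT 5 [
  -- iteration 1/5 --
  FD 15: (-2.778,-3.778) -> (-13.385,-14.385) [heading=225, draw]
  LT 101: heading 225 -> 326
  LT 90: heading 326 -> 56
  RT 60: heading 56 -> 356
  -- iteration 2/5 --
  FD 15: (-13.385,-14.385) -> (1.579,-15.431) [heading=356, draw]
  LT 101: heading 356 -> 97
  LT 90: heading 97 -> 187
  RT 60: heading 187 -> 127
  -- iteration 3/5 --
  FD 15: (1.579,-15.431) -> (-7.449,-3.452) [heading=127, draw]
  LT 101: heading 127 -> 228
  LT 90: heading 228 -> 318
  RT 60: heading 318 -> 258
  -- iteration 4/5 --
  FD 15: (-7.449,-3.452) -> (-10.567,-18.124) [heading=258, draw]
  LT 101: heading 258 -> 359
  LT 90: heading 359 -> 89
  RT 60: heading 89 -> 29
  -- iteration 5/5 --
  FD 15: (-10.567,-18.124) -> (2.552,-10.852) [heading=29, draw]
  LT 101: heading 29 -> 130
  LT 90: heading 130 -> 220
  RT 60: heading 220 -> 160
]
LT 150: heading 160 -> 310
LT 180: heading 310 -> 130
LT 120: heading 130 -> 250
Final: pos=(2.552,-10.852), heading=250, 7 segment(s) drawn

Segment lengths:
  seg 1: (5,4) -> (1.464,0.464), length = 5
  seg 2: (1.464,0.464) -> (-2.778,-3.778), length = 6
  seg 3: (-2.778,-3.778) -> (-13.385,-14.385), length = 15
  seg 4: (-13.385,-14.385) -> (1.579,-15.431), length = 15
  seg 5: (1.579,-15.431) -> (-7.449,-3.452), length = 15
  seg 6: (-7.449,-3.452) -> (-10.567,-18.124), length = 15
  seg 7: (-10.567,-18.124) -> (2.552,-10.852), length = 15
Total = 86

Answer: 86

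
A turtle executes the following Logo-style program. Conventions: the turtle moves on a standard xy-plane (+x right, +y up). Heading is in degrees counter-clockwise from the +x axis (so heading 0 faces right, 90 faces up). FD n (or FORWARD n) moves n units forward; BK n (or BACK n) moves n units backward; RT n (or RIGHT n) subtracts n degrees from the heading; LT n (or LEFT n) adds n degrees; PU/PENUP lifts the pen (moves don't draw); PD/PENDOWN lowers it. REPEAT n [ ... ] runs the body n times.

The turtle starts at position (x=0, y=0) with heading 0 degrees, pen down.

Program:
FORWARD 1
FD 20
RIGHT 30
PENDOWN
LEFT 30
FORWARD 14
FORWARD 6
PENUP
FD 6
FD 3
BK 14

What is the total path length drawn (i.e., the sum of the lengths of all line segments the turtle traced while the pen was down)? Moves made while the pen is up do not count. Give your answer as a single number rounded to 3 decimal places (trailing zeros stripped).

Answer: 41

Derivation:
Executing turtle program step by step:
Start: pos=(0,0), heading=0, pen down
FD 1: (0,0) -> (1,0) [heading=0, draw]
FD 20: (1,0) -> (21,0) [heading=0, draw]
RT 30: heading 0 -> 330
PD: pen down
LT 30: heading 330 -> 0
FD 14: (21,0) -> (35,0) [heading=0, draw]
FD 6: (35,0) -> (41,0) [heading=0, draw]
PU: pen up
FD 6: (41,0) -> (47,0) [heading=0, move]
FD 3: (47,0) -> (50,0) [heading=0, move]
BK 14: (50,0) -> (36,0) [heading=0, move]
Final: pos=(36,0), heading=0, 4 segment(s) drawn

Segment lengths:
  seg 1: (0,0) -> (1,0), length = 1
  seg 2: (1,0) -> (21,0), length = 20
  seg 3: (21,0) -> (35,0), length = 14
  seg 4: (35,0) -> (41,0), length = 6
Total = 41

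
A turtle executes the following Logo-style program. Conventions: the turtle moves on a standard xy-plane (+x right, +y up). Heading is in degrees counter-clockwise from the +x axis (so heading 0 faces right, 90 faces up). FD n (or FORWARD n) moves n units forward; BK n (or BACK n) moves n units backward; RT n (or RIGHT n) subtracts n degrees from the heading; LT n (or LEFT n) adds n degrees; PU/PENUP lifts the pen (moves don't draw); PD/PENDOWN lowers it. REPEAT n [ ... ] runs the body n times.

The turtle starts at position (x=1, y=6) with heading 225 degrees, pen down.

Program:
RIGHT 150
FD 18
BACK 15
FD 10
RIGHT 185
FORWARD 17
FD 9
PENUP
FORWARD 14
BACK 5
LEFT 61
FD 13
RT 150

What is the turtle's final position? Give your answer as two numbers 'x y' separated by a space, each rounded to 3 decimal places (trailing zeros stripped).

Executing turtle program step by step:
Start: pos=(1,6), heading=225, pen down
RT 150: heading 225 -> 75
FD 18: (1,6) -> (5.659,23.387) [heading=75, draw]
BK 15: (5.659,23.387) -> (1.776,8.898) [heading=75, draw]
FD 10: (1.776,8.898) -> (4.365,18.557) [heading=75, draw]
RT 185: heading 75 -> 250
FD 17: (4.365,18.557) -> (-1.45,2.582) [heading=250, draw]
FD 9: (-1.45,2.582) -> (-4.528,-5.875) [heading=250, draw]
PU: pen up
FD 14: (-4.528,-5.875) -> (-9.316,-19.031) [heading=250, move]
BK 5: (-9.316,-19.031) -> (-7.606,-14.332) [heading=250, move]
LT 61: heading 250 -> 311
FD 13: (-7.606,-14.332) -> (0.923,-24.143) [heading=311, move]
RT 150: heading 311 -> 161
Final: pos=(0.923,-24.143), heading=161, 5 segment(s) drawn

Answer: 0.923 -24.143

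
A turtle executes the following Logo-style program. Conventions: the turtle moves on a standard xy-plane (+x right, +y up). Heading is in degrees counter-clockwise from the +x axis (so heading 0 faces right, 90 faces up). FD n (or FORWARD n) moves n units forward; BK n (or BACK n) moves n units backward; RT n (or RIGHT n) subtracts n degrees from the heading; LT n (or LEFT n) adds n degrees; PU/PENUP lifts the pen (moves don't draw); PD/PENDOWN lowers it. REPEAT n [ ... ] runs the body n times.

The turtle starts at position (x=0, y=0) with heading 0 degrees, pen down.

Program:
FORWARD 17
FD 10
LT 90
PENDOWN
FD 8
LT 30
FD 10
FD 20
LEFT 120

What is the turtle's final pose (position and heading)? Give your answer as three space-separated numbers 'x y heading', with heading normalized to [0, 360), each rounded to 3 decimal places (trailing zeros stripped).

Executing turtle program step by step:
Start: pos=(0,0), heading=0, pen down
FD 17: (0,0) -> (17,0) [heading=0, draw]
FD 10: (17,0) -> (27,0) [heading=0, draw]
LT 90: heading 0 -> 90
PD: pen down
FD 8: (27,0) -> (27,8) [heading=90, draw]
LT 30: heading 90 -> 120
FD 10: (27,8) -> (22,16.66) [heading=120, draw]
FD 20: (22,16.66) -> (12,33.981) [heading=120, draw]
LT 120: heading 120 -> 240
Final: pos=(12,33.981), heading=240, 5 segment(s) drawn

Answer: 12 33.981 240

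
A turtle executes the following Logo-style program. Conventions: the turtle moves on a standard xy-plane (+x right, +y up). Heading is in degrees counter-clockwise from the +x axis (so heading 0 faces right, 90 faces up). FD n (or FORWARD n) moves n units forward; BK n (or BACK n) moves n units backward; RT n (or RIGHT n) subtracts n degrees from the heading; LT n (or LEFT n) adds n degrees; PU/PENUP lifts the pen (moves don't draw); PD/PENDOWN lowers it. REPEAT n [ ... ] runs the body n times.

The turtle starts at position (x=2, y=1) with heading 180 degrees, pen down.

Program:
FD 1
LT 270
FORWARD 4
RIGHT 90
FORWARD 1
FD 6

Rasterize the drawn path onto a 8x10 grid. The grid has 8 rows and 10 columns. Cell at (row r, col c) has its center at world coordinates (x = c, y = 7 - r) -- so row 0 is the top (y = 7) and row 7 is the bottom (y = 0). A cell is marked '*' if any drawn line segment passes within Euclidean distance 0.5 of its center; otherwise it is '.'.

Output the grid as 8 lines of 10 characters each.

Segment 0: (2,1) -> (1,1)
Segment 1: (1,1) -> (1,5)
Segment 2: (1,5) -> (2,5)
Segment 3: (2,5) -> (8,5)

Answer: ..........
..........
.********.
.*........
.*........
.*........
.**.......
..........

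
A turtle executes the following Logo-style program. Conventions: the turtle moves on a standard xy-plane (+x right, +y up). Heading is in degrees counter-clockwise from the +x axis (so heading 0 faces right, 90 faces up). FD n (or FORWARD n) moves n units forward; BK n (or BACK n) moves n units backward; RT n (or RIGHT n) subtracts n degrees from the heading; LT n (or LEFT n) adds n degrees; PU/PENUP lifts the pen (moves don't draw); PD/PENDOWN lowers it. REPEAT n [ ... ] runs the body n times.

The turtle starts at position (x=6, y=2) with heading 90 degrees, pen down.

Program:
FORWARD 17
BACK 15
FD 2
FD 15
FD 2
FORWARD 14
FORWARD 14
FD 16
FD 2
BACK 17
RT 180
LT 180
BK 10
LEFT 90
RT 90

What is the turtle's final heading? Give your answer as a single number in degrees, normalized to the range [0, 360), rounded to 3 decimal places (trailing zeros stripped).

Answer: 90

Derivation:
Executing turtle program step by step:
Start: pos=(6,2), heading=90, pen down
FD 17: (6,2) -> (6,19) [heading=90, draw]
BK 15: (6,19) -> (6,4) [heading=90, draw]
FD 2: (6,4) -> (6,6) [heading=90, draw]
FD 15: (6,6) -> (6,21) [heading=90, draw]
FD 2: (6,21) -> (6,23) [heading=90, draw]
FD 14: (6,23) -> (6,37) [heading=90, draw]
FD 14: (6,37) -> (6,51) [heading=90, draw]
FD 16: (6,51) -> (6,67) [heading=90, draw]
FD 2: (6,67) -> (6,69) [heading=90, draw]
BK 17: (6,69) -> (6,52) [heading=90, draw]
RT 180: heading 90 -> 270
LT 180: heading 270 -> 90
BK 10: (6,52) -> (6,42) [heading=90, draw]
LT 90: heading 90 -> 180
RT 90: heading 180 -> 90
Final: pos=(6,42), heading=90, 11 segment(s) drawn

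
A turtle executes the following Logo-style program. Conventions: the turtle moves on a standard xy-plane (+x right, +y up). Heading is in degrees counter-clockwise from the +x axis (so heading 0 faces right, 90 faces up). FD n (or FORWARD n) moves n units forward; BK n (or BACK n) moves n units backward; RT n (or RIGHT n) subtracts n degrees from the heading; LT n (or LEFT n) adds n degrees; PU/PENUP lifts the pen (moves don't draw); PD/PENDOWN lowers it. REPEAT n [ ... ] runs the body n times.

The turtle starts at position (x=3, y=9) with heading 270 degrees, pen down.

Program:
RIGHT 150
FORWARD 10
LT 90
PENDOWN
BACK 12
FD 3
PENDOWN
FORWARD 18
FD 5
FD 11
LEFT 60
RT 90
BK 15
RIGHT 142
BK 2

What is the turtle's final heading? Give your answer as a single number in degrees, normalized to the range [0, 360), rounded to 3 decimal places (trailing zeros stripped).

Answer: 38

Derivation:
Executing turtle program step by step:
Start: pos=(3,9), heading=270, pen down
RT 150: heading 270 -> 120
FD 10: (3,9) -> (-2,17.66) [heading=120, draw]
LT 90: heading 120 -> 210
PD: pen down
BK 12: (-2,17.66) -> (8.392,23.66) [heading=210, draw]
FD 3: (8.392,23.66) -> (5.794,22.16) [heading=210, draw]
PD: pen down
FD 18: (5.794,22.16) -> (-9.794,13.16) [heading=210, draw]
FD 5: (-9.794,13.16) -> (-14.124,10.66) [heading=210, draw]
FD 11: (-14.124,10.66) -> (-23.651,5.16) [heading=210, draw]
LT 60: heading 210 -> 270
RT 90: heading 270 -> 180
BK 15: (-23.651,5.16) -> (-8.651,5.16) [heading=180, draw]
RT 142: heading 180 -> 38
BK 2: (-8.651,5.16) -> (-10.227,3.929) [heading=38, draw]
Final: pos=(-10.227,3.929), heading=38, 8 segment(s) drawn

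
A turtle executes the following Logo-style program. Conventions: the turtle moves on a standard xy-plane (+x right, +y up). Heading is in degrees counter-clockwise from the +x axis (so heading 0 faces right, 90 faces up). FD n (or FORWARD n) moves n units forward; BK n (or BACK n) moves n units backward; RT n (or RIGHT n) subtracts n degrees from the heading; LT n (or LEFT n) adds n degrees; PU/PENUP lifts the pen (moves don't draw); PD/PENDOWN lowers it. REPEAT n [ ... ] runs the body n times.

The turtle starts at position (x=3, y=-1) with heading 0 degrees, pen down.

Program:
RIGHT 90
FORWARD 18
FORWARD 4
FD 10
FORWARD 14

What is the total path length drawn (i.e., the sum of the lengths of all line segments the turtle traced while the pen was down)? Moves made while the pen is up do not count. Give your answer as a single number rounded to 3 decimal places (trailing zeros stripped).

Answer: 46

Derivation:
Executing turtle program step by step:
Start: pos=(3,-1), heading=0, pen down
RT 90: heading 0 -> 270
FD 18: (3,-1) -> (3,-19) [heading=270, draw]
FD 4: (3,-19) -> (3,-23) [heading=270, draw]
FD 10: (3,-23) -> (3,-33) [heading=270, draw]
FD 14: (3,-33) -> (3,-47) [heading=270, draw]
Final: pos=(3,-47), heading=270, 4 segment(s) drawn

Segment lengths:
  seg 1: (3,-1) -> (3,-19), length = 18
  seg 2: (3,-19) -> (3,-23), length = 4
  seg 3: (3,-23) -> (3,-33), length = 10
  seg 4: (3,-33) -> (3,-47), length = 14
Total = 46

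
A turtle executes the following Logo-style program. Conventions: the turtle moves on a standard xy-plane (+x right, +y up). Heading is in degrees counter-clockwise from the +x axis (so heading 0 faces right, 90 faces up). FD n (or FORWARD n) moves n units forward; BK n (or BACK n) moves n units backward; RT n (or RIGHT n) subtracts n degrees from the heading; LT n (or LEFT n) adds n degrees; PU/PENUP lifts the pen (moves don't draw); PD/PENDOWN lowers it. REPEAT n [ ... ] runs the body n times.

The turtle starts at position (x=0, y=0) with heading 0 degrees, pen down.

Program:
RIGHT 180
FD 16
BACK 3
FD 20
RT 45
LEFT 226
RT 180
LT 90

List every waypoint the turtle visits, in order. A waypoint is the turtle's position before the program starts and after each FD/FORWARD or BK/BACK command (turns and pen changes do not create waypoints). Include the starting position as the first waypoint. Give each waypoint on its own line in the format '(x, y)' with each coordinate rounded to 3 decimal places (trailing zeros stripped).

Executing turtle program step by step:
Start: pos=(0,0), heading=0, pen down
RT 180: heading 0 -> 180
FD 16: (0,0) -> (-16,0) [heading=180, draw]
BK 3: (-16,0) -> (-13,0) [heading=180, draw]
FD 20: (-13,0) -> (-33,0) [heading=180, draw]
RT 45: heading 180 -> 135
LT 226: heading 135 -> 1
RT 180: heading 1 -> 181
LT 90: heading 181 -> 271
Final: pos=(-33,0), heading=271, 3 segment(s) drawn
Waypoints (4 total):
(0, 0)
(-16, 0)
(-13, 0)
(-33, 0)

Answer: (0, 0)
(-16, 0)
(-13, 0)
(-33, 0)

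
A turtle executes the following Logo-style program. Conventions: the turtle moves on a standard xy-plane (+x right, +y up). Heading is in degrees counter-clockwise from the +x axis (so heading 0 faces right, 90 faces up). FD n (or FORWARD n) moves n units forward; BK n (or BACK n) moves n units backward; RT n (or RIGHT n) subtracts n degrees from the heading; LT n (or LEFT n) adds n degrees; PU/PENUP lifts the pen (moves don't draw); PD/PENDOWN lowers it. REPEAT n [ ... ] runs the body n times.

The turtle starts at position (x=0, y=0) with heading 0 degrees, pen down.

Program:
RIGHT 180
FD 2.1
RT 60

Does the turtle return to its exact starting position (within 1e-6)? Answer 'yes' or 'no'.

Executing turtle program step by step:
Start: pos=(0,0), heading=0, pen down
RT 180: heading 0 -> 180
FD 2.1: (0,0) -> (-2.1,0) [heading=180, draw]
RT 60: heading 180 -> 120
Final: pos=(-2.1,0), heading=120, 1 segment(s) drawn

Start position: (0, 0)
Final position: (-2.1, 0)
Distance = 2.1; >= 1e-6 -> NOT closed

Answer: no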